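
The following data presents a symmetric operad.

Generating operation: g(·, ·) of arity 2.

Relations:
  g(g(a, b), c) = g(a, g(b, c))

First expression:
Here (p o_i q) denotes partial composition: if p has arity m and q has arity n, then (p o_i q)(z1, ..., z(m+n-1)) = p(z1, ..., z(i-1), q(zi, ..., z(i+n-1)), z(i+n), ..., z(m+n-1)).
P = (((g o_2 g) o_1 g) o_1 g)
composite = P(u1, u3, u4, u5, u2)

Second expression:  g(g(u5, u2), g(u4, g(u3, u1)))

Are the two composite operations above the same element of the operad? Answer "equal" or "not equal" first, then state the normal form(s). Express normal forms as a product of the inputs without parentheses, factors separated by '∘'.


The first expression reduces to u1 ∘ u3 ∘ u4 ∘ u5 ∘ u2
The second expression reduces to u5 ∘ u2 ∘ u4 ∘ u3 ∘ u1
The forms do not match — not equal.

not equal; first: u1 ∘ u3 ∘ u4 ∘ u5 ∘ u2; second: u5 ∘ u2 ∘ u4 ∘ u3 ∘ u1


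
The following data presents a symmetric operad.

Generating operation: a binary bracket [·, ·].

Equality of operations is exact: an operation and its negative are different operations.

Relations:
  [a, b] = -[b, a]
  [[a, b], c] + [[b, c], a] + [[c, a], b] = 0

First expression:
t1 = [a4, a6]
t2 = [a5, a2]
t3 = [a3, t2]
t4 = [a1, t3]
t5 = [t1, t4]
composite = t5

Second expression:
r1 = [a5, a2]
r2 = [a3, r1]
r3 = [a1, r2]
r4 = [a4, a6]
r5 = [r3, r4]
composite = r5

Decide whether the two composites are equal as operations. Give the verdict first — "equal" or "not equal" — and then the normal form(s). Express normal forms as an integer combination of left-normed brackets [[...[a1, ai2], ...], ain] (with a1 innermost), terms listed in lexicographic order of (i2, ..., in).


The first expression reduces to -[[[[[a1, a2], a5], a3], a4], a6] + [[[[[a1, a2], a5], a3], a6], a4] + [[[[[a1, a3], a2], a5], a4], a6] - [[[[[a1, a3], a2], a5], a6], a4] - [[[[[a1, a3], a5], a2], a4], a6] + [[[[[a1, a3], a5], a2], a6], a4] + [[[[[a1, a5], a2], a3], a4], a6] - [[[[[a1, a5], a2], a3], a6], a4]
The second expression reduces to [[[[[a1, a2], a5], a3], a4], a6] - [[[[[a1, a2], a5], a3], a6], a4] - [[[[[a1, a3], a2], a5], a4], a6] + [[[[[a1, a3], a2], a5], a6], a4] + [[[[[a1, a3], a5], a2], a4], a6] - [[[[[a1, a3], a5], a2], a6], a4] - [[[[[a1, a5], a2], a3], a4], a6] + [[[[[a1, a5], a2], a3], a6], a4]
Distinct normal forms: not equal.

not equal: they reduce to -[[[[[a1, a2], a5], a3], a4], a6] + [[[[[a1, a2], a5], a3], a6], a4] + [[[[[a1, a3], a2], a5], a4], a6] - [[[[[a1, a3], a2], a5], a6], a4] - [[[[[a1, a3], a5], a2], a4], a6] + [[[[[a1, a3], a5], a2], a6], a4] + [[[[[a1, a5], a2], a3], a4], a6] - [[[[[a1, a5], a2], a3], a6], a4] and [[[[[a1, a2], a5], a3], a4], a6] - [[[[[a1, a2], a5], a3], a6], a4] - [[[[[a1, a3], a2], a5], a4], a6] + [[[[[a1, a3], a2], a5], a6], a4] + [[[[[a1, a3], a5], a2], a4], a6] - [[[[[a1, a3], a5], a2], a6], a4] - [[[[[a1, a5], a2], a3], a4], a6] + [[[[[a1, a5], a2], a3], a6], a4]


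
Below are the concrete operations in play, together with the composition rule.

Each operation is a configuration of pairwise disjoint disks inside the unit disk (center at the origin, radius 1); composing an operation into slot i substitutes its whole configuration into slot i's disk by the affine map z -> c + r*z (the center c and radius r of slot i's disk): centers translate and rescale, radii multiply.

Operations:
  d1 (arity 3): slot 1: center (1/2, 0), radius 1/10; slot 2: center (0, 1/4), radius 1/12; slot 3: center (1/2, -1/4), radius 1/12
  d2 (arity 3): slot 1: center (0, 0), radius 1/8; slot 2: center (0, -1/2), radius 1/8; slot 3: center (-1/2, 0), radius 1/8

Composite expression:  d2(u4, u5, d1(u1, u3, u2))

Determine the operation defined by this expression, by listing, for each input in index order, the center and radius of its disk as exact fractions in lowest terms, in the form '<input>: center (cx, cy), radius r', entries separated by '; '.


u1: center (-7/16, 0), radius 1/80; u2: center (-7/16, -1/32), radius 1/96; u3: center (-1/2, 1/32), radius 1/96; u4: center (0, 0), radius 1/8; u5: center (0, -1/2), radius 1/8


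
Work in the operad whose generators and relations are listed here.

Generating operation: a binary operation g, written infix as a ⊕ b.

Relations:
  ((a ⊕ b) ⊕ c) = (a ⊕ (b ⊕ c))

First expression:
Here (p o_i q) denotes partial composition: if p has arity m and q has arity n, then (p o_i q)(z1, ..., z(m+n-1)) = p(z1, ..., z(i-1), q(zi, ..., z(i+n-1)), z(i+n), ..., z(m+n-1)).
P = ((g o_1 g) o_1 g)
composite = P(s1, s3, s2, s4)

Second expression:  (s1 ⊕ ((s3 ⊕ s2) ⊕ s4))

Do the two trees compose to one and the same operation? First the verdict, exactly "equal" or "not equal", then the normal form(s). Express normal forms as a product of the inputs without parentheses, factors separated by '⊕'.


equal — both sides give s1 ⊕ s3 ⊕ s2 ⊕ s4

In normal form, the first expression is s1 ⊕ s3 ⊕ s2 ⊕ s4
In normal form, the second expression is s1 ⊕ s3 ⊕ s2 ⊕ s4
The normal forms match — equal.


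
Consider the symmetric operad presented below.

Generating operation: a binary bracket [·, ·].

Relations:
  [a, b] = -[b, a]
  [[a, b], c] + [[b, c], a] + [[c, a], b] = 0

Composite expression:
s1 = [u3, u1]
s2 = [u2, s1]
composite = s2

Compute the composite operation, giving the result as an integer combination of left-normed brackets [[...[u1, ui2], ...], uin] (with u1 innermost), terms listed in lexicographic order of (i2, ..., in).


Left-normed coefficients sit on the u1-initial expansion words.
Composite bracket: [u2, [u3, u1]]
The bracket unfolds into 4 signed words via [a, b] = ab - ba (2^2 = 4).
Keep just the words that open with u1:
  u1u3u2 (sign +1) contributes +[[u1, u3], u2]

[[u1, u3], u2]


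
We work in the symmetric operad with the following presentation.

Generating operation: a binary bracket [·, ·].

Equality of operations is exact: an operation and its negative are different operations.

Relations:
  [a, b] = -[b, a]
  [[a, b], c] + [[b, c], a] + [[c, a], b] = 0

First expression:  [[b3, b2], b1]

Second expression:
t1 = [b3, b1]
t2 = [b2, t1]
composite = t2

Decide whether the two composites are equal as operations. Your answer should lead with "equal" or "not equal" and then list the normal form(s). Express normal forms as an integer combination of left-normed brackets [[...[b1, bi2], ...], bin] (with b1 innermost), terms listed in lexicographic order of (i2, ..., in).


not equal; first: [[b1, b2], b3] - [[b1, b3], b2]; second: [[b1, b3], b2]

Reducing the first expression gives [[b1, b2], b3] - [[b1, b3], b2]
Reducing the second expression gives [[b1, b3], b2]
No match — not equal.


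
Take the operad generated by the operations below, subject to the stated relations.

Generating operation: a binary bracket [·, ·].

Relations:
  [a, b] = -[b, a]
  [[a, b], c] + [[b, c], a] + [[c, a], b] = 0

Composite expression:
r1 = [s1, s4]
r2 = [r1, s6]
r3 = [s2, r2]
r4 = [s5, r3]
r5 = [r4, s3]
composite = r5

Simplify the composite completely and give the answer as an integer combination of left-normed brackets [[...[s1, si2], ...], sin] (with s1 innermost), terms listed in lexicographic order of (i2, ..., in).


[[[[[s1, s4], s6], s2], s5], s3]

Skip Jacobi rewriting: expand, keep s1-initial words, read off terms.
Composite bracket: [[s5, [s2, [[s1, s4], s6]]], s3]
Expanding via [a, b] = ab - ba: 32 signed words (2^5 = 32).
Only words starting with s1 matter:
  sign of s1s4s6s2s5s3 is +1, so it contributes +[[[[[s1, s4], s6], s2], s5], s3]


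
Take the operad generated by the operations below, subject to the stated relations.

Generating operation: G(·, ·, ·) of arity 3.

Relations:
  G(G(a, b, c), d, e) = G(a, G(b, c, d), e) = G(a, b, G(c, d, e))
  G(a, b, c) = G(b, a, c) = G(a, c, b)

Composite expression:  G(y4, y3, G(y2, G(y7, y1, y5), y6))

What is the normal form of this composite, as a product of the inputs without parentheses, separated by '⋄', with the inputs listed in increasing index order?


y1 ⋄ y2 ⋄ y3 ⋄ y4 ⋄ y5 ⋄ y6 ⋄ y7

With G associative and commutative, the y-input set is all that matters.
G(y7, y1, y5) collapses to y7 ⋄ y1 ⋄ y5
G(y2, G(y7, y1, y5), y6) collapses to y2 ⋄ y7 ⋄ y1 ⋄ y5 ⋄ y6
G(y4, y3, G(y2, G(y7, y1, y5), y6)) collapses to y4 ⋄ y3 ⋄ y2 ⋄ y7 ⋄ y1 ⋄ y5 ⋄ y6
reordering the factors by index: y1 ⋄ y2 ⋄ y3 ⋄ y4 ⋄ y5 ⋄ y6 ⋄ y7


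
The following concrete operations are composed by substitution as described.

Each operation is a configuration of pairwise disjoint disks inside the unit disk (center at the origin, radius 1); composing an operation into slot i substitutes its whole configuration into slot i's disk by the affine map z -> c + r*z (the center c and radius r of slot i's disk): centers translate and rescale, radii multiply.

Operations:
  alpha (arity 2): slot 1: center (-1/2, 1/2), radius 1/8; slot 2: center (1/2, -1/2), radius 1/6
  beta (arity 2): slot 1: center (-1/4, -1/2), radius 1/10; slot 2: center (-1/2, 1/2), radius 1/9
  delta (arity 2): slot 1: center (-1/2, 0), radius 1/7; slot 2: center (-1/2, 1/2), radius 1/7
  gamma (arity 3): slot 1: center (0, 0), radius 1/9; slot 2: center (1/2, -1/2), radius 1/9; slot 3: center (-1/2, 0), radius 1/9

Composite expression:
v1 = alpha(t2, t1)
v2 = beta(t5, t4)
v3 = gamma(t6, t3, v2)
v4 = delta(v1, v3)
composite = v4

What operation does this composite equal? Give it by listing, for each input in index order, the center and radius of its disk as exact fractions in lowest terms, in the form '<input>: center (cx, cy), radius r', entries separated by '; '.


Only the slot chain above each t matters under delta; compose those maps.
for t2, the 2-step affine chain lands on center (-4/7, 1/14), radius 1/56
for t1, the 2-step affine chain lands on center (-3/7, -1/14), radius 1/42
for t6, the 2-step affine chain lands on center (-1/2, 1/2), radius 1/63
for t3, the 2-step affine chain lands on center (-3/7, 3/7), radius 1/63
for t5, the 3-step affine chain lands on center (-145/252, 31/63), radius 1/630
for t4, the 3-step affine chain lands on center (-73/126, 32/63), radius 1/567

t1: center (-3/7, -1/14), radius 1/42; t2: center (-4/7, 1/14), radius 1/56; t3: center (-3/7, 3/7), radius 1/63; t4: center (-73/126, 32/63), radius 1/567; t5: center (-145/252, 31/63), radius 1/630; t6: center (-1/2, 1/2), radius 1/63


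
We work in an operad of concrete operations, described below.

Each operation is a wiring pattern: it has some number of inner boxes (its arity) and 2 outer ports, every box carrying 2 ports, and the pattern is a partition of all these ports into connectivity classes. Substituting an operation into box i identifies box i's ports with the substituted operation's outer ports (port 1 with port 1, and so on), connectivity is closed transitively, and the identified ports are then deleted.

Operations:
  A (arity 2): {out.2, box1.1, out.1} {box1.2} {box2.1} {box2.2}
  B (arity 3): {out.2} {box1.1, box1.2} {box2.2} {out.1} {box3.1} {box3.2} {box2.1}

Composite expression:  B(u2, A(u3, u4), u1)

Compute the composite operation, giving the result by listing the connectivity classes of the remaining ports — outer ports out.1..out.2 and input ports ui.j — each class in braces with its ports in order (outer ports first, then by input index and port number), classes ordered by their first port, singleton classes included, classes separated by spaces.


{out.1} {out.2} {u1.1} {u1.2} {u2.1, u2.2} {u3.1} {u3.2} {u4.1} {u4.2}

Substituting into B glues patterns; closure does the rest.
stage A: inputs (u3, u4), connectivity {out.1, out.2, u3.1} {u3.2} {u4.1} {u4.2}, out.j its boundary
stage B: inputs (u2, u3, u4, u1), connectivity {out.1} {out.2} {u1.1} {u1.2} {u2.1, u2.2} {u3.1} {u3.2} {u4.1} {u4.2}, out.j its boundary


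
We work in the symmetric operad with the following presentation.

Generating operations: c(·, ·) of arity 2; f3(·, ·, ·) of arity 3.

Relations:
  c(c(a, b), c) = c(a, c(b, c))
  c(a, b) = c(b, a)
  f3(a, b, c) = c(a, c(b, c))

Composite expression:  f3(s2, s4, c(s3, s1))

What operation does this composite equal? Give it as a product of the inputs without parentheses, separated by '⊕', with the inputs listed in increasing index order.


s1 ⊕ s2 ⊕ s3 ⊕ s4

Shape and order are irrelevant to f3; the s-input set decides.
c(s3, s1) collapses to s3 ⊕ s1
f3(s2, s4, c(s3, s1)) collapses to s2 ⊕ s4 ⊕ s3 ⊕ s1
sorting the factors by input index: s1 ⊕ s2 ⊕ s3 ⊕ s4


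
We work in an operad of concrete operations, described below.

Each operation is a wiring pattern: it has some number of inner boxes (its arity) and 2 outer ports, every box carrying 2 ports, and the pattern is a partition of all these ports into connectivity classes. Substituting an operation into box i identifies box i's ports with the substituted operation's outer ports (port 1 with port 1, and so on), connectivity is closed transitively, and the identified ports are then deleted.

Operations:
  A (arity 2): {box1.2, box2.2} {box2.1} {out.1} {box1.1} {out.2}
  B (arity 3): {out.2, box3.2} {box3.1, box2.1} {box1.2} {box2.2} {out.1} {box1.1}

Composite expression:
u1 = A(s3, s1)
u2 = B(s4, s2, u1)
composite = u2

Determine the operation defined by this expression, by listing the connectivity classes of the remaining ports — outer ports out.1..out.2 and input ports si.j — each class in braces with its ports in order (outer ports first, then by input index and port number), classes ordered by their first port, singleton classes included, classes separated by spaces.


{out.1} {out.2} {s1.1} {s1.2, s3.2} {s2.1} {s2.2} {s3.1} {s4.1} {s4.2}


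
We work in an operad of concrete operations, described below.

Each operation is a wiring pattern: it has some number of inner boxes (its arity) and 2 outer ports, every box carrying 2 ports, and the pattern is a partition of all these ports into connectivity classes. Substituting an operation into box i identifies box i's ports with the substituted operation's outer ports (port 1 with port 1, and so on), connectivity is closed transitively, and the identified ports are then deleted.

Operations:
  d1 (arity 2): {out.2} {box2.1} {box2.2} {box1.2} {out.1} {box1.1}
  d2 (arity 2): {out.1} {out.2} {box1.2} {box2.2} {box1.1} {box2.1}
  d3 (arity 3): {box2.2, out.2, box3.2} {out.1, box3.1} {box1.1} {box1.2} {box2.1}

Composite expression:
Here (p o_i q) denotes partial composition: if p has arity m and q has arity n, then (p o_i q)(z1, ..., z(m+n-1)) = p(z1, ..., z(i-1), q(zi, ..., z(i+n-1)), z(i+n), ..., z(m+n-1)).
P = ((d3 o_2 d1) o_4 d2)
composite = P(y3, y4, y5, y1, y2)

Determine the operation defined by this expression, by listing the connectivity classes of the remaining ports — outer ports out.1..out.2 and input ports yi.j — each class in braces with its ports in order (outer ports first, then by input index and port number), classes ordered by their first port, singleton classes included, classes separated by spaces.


Treat the ports identified at d3 as solder joints: merge, then drop.
composing d1 on (y4, y5), with out.j its own outer ports: {out.1} {out.2} {y4.1} {y4.2} {y5.1} {y5.2}
composing d2 on (y1, y2), with out.j its own outer ports: {out.1} {out.2} {y1.1} {y1.2} {y2.1} {y2.2}
composing d3 on (y3, y4, y5, y1, y2), with out.j its own outer ports: {out.1} {out.2} {y1.1} {y1.2} {y2.1} {y2.2} {y3.1} {y3.2} {y4.1} {y4.2} {y5.1} {y5.2}

{out.1} {out.2} {y1.1} {y1.2} {y2.1} {y2.2} {y3.1} {y3.2} {y4.1} {y4.2} {y5.1} {y5.2}


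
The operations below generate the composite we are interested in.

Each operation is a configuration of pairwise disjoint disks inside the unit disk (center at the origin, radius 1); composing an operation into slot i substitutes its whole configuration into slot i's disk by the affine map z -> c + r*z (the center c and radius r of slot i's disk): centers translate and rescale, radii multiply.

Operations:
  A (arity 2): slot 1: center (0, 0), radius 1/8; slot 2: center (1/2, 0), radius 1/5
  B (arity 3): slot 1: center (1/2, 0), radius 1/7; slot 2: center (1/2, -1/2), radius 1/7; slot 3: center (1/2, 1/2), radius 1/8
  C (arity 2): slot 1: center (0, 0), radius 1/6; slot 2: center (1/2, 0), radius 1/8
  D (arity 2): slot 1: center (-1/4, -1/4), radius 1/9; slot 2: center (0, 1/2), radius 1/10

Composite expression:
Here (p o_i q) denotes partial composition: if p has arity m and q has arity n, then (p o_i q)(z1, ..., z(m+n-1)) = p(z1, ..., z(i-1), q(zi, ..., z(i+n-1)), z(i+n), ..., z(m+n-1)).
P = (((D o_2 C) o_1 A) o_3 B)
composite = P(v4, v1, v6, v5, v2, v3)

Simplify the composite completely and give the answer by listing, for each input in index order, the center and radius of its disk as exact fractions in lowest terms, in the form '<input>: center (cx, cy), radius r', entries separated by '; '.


v1: center (-7/36, -1/4), radius 1/45; v2: center (1/120, 61/120), radius 1/480; v3: center (1/20, 1/2), radius 1/80; v4: center (-1/4, -1/4), radius 1/72; v5: center (1/120, 59/120), radius 1/420; v6: center (1/120, 1/2), radius 1/420

Each v-disk chains the slot maps above it in D; radii multiply.
tracing v4 down its 2-map path: center (-1/4, -1/4), radius 1/72
tracing v1 down its 2-map path: center (-7/36, -1/4), radius 1/45
tracing v6 down its 3-map path: center (1/120, 1/2), radius 1/420
tracing v5 down its 3-map path: center (1/120, 59/120), radius 1/420
tracing v2 down its 3-map path: center (1/120, 61/120), radius 1/480
tracing v3 down its 2-map path: center (1/20, 1/2), radius 1/80


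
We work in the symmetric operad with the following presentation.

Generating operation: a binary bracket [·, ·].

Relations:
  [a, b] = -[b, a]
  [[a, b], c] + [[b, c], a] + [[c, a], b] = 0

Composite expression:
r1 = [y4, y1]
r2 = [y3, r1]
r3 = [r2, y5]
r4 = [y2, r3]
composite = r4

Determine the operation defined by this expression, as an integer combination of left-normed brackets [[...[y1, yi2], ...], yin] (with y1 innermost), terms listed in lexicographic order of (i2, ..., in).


-[[[[y1, y4], y3], y5], y2]


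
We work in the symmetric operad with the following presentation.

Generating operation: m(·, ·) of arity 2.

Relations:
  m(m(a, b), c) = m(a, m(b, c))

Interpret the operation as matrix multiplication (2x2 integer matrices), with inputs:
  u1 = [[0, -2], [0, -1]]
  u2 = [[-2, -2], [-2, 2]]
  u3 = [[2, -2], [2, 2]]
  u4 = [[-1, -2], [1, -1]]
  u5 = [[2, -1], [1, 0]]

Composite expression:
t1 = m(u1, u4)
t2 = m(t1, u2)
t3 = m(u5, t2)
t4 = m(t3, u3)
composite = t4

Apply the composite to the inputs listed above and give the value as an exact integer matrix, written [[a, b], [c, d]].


[[24, 24], [16, 16]]

m(u1, u4) = [[-2, 2], [-1, 1]]
m(m(u1, u4), u2) = [[0, 8], [0, 4]]
m(u5, m(m(u1, u4), u2)) = [[0, 12], [0, 8]]
m(m(u5, m(m(u1, u4), u2)), u3) = [[24, 24], [16, 16]]


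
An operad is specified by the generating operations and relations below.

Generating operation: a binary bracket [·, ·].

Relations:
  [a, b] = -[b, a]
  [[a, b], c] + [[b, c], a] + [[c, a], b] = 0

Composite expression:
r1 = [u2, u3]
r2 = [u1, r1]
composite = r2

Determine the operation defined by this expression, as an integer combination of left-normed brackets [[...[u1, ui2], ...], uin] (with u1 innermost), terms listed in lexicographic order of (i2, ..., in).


[[u1, u2], u3] - [[u1, u3], u2]

Left-normed coefficients sit on the u1-initial expansion words.
Composite bracket: [u1, [u2, u3]]
Applying ab - ba throughout gives 4 signed words (2^2 = 4).
Words beginning with u1 determine it all:
  u1u2u3 appears with sign +1, giving the term +[[u1, u2], u3]
  u1u3u2 appears with sign -1, giving the term -[[u1, u3], u2]


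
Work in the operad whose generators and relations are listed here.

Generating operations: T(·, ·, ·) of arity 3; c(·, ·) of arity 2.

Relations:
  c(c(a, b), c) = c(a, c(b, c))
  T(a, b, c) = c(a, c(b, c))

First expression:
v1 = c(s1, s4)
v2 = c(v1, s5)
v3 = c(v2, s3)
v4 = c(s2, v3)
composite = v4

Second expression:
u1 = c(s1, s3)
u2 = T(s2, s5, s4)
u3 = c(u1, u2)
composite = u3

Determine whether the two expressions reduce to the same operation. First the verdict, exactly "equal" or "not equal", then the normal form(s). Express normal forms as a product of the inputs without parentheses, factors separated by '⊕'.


Reducing the first expression gives s2 ⊕ s1 ⊕ s4 ⊕ s5 ⊕ s3
Reducing the second expression gives s1 ⊕ s3 ⊕ s2 ⊕ s5 ⊕ s4
Distinct normal forms: not equal.

not equal — first s2 ⊕ s1 ⊕ s4 ⊕ s5 ⊕ s3, second s1 ⊕ s3 ⊕ s2 ⊕ s5 ⊕ s4


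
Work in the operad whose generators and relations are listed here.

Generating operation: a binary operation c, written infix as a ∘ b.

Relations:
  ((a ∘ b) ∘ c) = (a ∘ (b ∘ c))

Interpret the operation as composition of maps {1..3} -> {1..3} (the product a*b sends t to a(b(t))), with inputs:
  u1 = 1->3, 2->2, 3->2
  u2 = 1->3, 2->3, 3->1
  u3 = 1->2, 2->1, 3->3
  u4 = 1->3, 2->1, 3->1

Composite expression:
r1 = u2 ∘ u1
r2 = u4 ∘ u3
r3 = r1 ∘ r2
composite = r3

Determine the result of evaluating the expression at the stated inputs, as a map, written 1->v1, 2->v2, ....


1->1, 2->3, 3->1

(u2 ∘ u1) = 1->1, 2->3, 3->3
(u4 ∘ u3) = 1->1, 2->3, 3->1
((u2 ∘ u1) ∘ (u4 ∘ u3)) = 1->1, 2->3, 3->1


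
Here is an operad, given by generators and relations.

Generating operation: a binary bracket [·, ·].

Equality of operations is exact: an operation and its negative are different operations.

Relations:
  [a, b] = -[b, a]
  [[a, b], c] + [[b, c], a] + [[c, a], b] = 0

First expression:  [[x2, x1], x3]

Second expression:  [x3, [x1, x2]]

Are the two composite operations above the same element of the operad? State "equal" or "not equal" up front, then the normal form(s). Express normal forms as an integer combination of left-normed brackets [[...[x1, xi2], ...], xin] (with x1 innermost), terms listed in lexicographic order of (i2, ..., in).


equal; the common form is -[[x1, x2], x3]

Reducing the first expression gives -[[x1, x2], x3]
Reducing the second expression gives -[[x1, x2], x3]
The forms coincide; equal.


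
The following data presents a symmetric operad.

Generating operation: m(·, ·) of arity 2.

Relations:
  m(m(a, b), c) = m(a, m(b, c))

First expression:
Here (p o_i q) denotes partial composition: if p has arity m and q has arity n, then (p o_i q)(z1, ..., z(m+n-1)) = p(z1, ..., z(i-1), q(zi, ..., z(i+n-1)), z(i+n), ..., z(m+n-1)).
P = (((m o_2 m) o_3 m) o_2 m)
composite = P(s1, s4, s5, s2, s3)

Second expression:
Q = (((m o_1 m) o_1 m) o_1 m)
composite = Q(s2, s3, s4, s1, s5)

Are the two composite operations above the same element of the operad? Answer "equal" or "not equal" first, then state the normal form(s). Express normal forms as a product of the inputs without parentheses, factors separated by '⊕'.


not equal — first s1 ⊕ s4 ⊕ s5 ⊕ s2 ⊕ s3, second s2 ⊕ s3 ⊕ s4 ⊕ s1 ⊕ s5

Reducing the first expression gives s1 ⊕ s4 ⊕ s5 ⊕ s2 ⊕ s3
Reducing the second expression gives s2 ⊕ s3 ⊕ s4 ⊕ s1 ⊕ s5
Different reductions; not equal.


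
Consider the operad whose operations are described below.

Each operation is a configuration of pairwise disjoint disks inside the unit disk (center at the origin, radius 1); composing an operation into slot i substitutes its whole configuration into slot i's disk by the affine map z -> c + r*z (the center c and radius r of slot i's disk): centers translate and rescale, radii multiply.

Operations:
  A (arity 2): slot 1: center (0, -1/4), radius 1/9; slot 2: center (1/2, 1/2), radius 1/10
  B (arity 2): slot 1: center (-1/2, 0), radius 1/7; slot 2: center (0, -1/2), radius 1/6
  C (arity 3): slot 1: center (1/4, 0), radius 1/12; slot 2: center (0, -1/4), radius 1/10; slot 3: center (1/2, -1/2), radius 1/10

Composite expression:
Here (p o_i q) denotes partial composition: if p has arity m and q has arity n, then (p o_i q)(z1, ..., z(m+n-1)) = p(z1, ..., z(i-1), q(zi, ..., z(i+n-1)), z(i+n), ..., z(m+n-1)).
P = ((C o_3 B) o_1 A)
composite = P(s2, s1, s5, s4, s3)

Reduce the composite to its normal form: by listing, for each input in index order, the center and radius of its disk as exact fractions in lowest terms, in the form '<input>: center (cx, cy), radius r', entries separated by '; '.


Below C, radii multiply path by path; the s-disk centers shift.
tracing s2 down its 2-map path: center (1/4, -1/48), radius 1/108
tracing s1 down its 2-map path: center (7/24, 1/24), radius 1/120
tracing s5 down its 1-map path: center (0, -1/4), radius 1/10
tracing s4 down its 2-map path: center (9/20, -1/2), radius 1/70
tracing s3 down its 2-map path: center (1/2, -11/20), radius 1/60

s1: center (7/24, 1/24), radius 1/120; s2: center (1/4, -1/48), radius 1/108; s3: center (1/2, -11/20), radius 1/60; s4: center (9/20, -1/2), radius 1/70; s5: center (0, -1/4), radius 1/10


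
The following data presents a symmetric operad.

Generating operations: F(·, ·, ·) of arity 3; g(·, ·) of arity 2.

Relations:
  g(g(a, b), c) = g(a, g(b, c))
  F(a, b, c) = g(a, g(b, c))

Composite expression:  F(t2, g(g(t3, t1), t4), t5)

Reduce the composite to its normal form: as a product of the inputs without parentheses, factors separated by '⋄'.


Under associativity of F, the answer is the t's in reading order.
g(t3, t1) collapses to t3 ⋄ t1
g(g(t3, t1), t4) collapses to t3 ⋄ t1 ⋄ t4
F(t2, g(g(t3, t1), t4), t5) collapses to t2 ⋄ t3 ⋄ t1 ⋄ t4 ⋄ t5

t2 ⋄ t3 ⋄ t1 ⋄ t4 ⋄ t5


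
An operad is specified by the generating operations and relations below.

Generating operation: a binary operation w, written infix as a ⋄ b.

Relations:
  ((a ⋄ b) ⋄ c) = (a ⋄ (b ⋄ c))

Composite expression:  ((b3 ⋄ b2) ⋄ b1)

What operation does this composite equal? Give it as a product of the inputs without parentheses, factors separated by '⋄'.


The w-tree's shape is irrelevant; the b-reading-order decides.
(b3 ⋄ b2) spells out as b3 ⋄ b2
((b3 ⋄ b2) ⋄ b1) spells out as b3 ⋄ b2 ⋄ b1

b3 ⋄ b2 ⋄ b1


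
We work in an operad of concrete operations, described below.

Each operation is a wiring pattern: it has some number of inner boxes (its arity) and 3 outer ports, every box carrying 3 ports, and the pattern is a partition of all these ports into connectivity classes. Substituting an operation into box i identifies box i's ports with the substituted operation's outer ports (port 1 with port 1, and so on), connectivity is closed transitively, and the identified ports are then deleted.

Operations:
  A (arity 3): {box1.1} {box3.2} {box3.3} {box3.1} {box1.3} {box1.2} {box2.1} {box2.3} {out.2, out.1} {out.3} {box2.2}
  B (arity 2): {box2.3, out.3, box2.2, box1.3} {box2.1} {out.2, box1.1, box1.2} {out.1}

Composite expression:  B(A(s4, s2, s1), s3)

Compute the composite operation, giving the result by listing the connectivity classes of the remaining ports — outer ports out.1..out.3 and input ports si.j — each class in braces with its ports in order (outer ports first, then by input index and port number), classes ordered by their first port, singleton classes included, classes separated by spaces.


{out.1} {out.2} {out.3, s3.2, s3.3} {s1.1} {s1.2} {s1.3} {s2.1} {s2.2} {s2.3} {s3.1} {s4.1} {s4.2} {s4.3}

Substituting into B glues patterns; closure does the rest.
after A, the pattern on (s4, s2, s1) reads {out.1, out.2} {out.3} {s1.1} {s1.2} {s1.3} {s2.1} {s2.2} {s2.3} {s4.1} {s4.2} {s4.3} (out.j = its outer ports)
after B, the pattern on (s4, s2, s1, s3) reads {out.1} {out.2} {out.3, s3.2, s3.3} {s1.1} {s1.2} {s1.3} {s2.1} {s2.2} {s2.3} {s3.1} {s4.1} {s4.2} {s4.3} (out.j = its outer ports)


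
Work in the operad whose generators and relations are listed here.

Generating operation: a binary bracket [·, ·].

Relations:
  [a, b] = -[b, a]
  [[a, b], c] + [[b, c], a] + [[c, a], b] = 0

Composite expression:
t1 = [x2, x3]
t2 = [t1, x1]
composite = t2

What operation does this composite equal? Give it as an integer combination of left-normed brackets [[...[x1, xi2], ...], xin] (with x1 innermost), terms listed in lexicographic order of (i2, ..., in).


-[[x1, x2], x3] + [[x1, x3], x2]

Skip Jacobi rewriting: expand, keep x1-initial words, read off terms.
Composite bracket: [[x2, x3], x1]
The bracket unfolds into 4 signed words via [a, b] = ab - ba (2^2 = 4).
Words beginning with x1 determine it all:
  sign of x1x2x3 is -1, so it contributes -[[x1, x2], x3]
  sign of x1x3x2 is +1, so it contributes +[[x1, x3], x2]


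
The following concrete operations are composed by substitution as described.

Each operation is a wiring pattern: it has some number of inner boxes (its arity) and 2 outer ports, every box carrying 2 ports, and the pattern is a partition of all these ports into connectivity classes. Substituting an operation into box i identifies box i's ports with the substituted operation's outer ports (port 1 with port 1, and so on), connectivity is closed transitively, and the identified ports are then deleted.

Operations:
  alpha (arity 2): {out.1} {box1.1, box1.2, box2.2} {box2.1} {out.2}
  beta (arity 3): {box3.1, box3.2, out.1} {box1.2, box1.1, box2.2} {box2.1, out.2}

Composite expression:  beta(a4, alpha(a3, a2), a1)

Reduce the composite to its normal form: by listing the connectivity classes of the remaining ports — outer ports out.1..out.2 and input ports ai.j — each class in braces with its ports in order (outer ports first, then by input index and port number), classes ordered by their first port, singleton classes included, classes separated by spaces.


{out.1, a1.1, a1.2} {out.2} {a2.1} {a2.2, a3.1, a3.2} {a4.1, a4.2}


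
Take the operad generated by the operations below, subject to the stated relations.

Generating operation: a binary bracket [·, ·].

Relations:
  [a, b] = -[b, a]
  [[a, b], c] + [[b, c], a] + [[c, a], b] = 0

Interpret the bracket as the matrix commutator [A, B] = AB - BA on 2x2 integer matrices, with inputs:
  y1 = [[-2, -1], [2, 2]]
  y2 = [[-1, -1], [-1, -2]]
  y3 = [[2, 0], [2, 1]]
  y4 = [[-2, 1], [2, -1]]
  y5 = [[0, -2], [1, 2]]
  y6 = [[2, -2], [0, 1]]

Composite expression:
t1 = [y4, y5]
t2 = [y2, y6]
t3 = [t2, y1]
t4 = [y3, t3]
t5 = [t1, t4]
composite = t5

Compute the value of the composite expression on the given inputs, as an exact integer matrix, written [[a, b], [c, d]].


[[-96, 0], [240, 96]]


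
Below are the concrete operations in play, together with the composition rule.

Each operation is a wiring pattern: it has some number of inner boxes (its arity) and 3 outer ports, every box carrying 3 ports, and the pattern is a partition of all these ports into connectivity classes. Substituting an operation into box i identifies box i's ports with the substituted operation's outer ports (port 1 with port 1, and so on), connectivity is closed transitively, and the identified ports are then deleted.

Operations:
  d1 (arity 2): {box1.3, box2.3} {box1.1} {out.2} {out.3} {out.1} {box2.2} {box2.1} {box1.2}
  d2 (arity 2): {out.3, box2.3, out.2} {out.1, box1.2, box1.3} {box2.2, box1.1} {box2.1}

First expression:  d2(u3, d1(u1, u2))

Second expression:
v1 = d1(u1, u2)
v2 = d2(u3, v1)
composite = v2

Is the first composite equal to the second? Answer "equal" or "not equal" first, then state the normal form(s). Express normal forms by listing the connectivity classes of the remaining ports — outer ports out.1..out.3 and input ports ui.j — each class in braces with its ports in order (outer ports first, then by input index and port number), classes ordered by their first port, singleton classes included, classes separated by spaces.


Normal form of the first expression: {out.1, u3.2, u3.3} {out.2, out.3} {u1.1} {u1.2} {u1.3, u2.3} {u2.1} {u2.2} {u3.1}
Normal form of the second expression: {out.1, u3.2, u3.3} {out.2, out.3} {u1.1} {u1.2} {u1.3, u2.3} {u2.1} {u2.2} {u3.1}
One common form — equal.

equal: each reduces to {out.1, u3.2, u3.3} {out.2, out.3} {u1.1} {u1.2} {u1.3, u2.3} {u2.1} {u2.2} {u3.1}


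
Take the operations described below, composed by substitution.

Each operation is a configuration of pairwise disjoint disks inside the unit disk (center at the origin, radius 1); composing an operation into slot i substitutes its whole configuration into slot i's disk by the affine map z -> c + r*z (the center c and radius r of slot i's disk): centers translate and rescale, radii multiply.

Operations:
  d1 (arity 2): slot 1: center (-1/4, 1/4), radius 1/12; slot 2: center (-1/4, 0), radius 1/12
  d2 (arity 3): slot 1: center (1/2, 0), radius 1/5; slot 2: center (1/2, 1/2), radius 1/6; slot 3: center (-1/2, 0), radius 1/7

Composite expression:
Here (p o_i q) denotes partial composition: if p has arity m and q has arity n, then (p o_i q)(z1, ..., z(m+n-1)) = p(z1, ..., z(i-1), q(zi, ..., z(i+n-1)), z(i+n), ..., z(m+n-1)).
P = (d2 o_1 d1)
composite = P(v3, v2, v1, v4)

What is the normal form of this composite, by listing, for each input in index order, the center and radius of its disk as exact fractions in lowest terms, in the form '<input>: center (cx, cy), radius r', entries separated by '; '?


Only the slot chain above each v matters under d2; compose those maps.
tracing v3 down its 2-map path: center (9/20, 1/20), radius 1/60
tracing v2 down its 2-map path: center (9/20, 0), radius 1/60
tracing v1 down its 1-map path: center (1/2, 1/2), radius 1/6
tracing v4 down its 1-map path: center (-1/2, 0), radius 1/7

v1: center (1/2, 1/2), radius 1/6; v2: center (9/20, 0), radius 1/60; v3: center (9/20, 1/20), radius 1/60; v4: center (-1/2, 0), radius 1/7


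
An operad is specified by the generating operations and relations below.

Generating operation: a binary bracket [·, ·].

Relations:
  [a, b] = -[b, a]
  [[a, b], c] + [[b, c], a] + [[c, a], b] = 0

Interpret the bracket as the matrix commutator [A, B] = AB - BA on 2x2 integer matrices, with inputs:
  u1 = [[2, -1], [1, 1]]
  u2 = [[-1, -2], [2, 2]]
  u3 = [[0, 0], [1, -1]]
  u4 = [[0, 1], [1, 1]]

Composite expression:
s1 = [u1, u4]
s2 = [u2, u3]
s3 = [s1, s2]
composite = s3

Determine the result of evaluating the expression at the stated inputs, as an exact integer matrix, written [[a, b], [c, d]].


[[4, -8], [28, -4]]

[u1, u4] = [[-2, 0], [-2, 2]]
[u2, u3] = [[-2, 2], [5, 2]]
[[u1, u4], [u2, u3]] = [[4, -8], [28, -4]]


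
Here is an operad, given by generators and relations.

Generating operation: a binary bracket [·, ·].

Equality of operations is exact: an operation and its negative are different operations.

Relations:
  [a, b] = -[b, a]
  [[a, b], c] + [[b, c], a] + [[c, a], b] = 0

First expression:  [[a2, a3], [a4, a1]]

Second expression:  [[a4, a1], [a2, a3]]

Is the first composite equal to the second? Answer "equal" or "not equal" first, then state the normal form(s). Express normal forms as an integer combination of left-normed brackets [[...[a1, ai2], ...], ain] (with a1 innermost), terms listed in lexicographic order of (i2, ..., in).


not equal; first: [[[a1, a4], a2], a3] - [[[a1, a4], a3], a2]; second: -[[[a1, a4], a2], a3] + [[[a1, a4], a3], a2]

In normal form, the first expression is [[[a1, a4], a2], a3] - [[[a1, a4], a3], a2]
In normal form, the second expression is -[[[a1, a4], a2], a3] + [[[a1, a4], a3], a2]
No match — not equal.


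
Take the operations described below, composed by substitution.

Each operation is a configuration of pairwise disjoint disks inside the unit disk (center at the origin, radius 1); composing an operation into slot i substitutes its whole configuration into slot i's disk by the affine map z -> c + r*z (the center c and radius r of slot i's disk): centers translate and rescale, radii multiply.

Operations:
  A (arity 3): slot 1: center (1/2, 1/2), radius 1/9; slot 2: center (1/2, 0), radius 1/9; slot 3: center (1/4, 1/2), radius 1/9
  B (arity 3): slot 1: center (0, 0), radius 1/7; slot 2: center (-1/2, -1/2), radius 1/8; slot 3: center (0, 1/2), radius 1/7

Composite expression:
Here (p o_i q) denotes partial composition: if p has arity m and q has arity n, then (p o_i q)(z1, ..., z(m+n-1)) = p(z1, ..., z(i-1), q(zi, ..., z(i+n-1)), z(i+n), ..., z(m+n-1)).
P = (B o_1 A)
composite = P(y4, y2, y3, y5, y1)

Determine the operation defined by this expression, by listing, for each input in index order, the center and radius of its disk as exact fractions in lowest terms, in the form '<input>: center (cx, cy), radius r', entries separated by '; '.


Nesting under B composes maps z -> c + r*z down each y-path.
for y4, the 2-step affine chain lands on center (1/14, 1/14), radius 1/63
for y2, the 2-step affine chain lands on center (1/14, 0), radius 1/63
for y3, the 2-step affine chain lands on center (1/28, 1/14), radius 1/63
for y5, the 1-step affine chain lands on center (-1/2, -1/2), radius 1/8
for y1, the 1-step affine chain lands on center (0, 1/2), radius 1/7

y1: center (0, 1/2), radius 1/7; y2: center (1/14, 0), radius 1/63; y3: center (1/28, 1/14), radius 1/63; y4: center (1/14, 1/14), radius 1/63; y5: center (-1/2, -1/2), radius 1/8


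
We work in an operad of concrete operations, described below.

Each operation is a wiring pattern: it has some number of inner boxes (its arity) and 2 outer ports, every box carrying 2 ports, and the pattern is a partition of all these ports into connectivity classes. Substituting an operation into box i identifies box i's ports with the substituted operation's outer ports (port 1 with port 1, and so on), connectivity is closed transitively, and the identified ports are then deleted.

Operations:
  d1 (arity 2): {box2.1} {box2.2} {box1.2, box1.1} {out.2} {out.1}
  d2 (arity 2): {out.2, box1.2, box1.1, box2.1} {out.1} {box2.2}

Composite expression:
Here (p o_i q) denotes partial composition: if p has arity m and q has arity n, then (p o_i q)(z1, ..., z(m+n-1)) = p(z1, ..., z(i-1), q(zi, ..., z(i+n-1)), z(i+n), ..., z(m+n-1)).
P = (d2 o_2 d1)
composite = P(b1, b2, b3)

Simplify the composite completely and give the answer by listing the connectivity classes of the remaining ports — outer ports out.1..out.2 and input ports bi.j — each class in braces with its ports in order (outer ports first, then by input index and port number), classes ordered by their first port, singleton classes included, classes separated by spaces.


{out.1} {out.2, b1.1, b1.2} {b2.1, b2.2} {b3.1} {b3.2}

Treat the ports identified at d2 as solder joints: merge, then drop.
through d1, on inputs (b2, b3): {out.1} {out.2} {b2.1, b2.2} {b3.1} {b3.2} (out.j = stage outer ports)
through d2, on inputs (b1, b2, b3): {out.1} {out.2, b1.1, b1.2} {b2.1, b2.2} {b3.1} {b3.2} (out.j = stage outer ports)


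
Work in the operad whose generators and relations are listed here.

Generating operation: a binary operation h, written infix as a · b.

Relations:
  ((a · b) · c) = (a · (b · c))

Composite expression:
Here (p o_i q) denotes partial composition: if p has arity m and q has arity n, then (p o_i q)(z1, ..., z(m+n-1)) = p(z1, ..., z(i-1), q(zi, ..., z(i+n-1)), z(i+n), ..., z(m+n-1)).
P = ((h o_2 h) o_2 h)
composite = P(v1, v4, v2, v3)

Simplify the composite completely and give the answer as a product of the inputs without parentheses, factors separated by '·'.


v1 · v4 · v2 · v3

The h-tree's shape is irrelevant; the v-reading-order decides.
(v4 · v2) collapses to v4 · v2
((v4 · v2) · v3) collapses to v4 · v2 · v3
(v1 · ((v4 · v2) · v3)) collapses to v1 · v4 · v2 · v3


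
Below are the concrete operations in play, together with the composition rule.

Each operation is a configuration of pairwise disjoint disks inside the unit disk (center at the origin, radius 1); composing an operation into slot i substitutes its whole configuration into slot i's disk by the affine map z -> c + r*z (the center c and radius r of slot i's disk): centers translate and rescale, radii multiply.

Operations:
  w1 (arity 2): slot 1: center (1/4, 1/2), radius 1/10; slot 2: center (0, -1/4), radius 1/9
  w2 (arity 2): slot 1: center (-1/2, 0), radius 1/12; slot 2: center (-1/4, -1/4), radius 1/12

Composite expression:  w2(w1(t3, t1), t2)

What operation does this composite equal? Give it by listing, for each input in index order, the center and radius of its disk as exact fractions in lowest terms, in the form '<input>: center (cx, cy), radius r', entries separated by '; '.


t1: center (-1/2, -1/48), radius 1/108; t2: center (-1/4, -1/4), radius 1/12; t3: center (-23/48, 1/24), radius 1/120

Nesting under w2 composes maps z -> c + r*z down each t-path.
tracing t3 down its 2-map path: center (-23/48, 1/24), radius 1/120
tracing t1 down its 2-map path: center (-1/2, -1/48), radius 1/108
tracing t2 down its 1-map path: center (-1/4, -1/4), radius 1/12
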